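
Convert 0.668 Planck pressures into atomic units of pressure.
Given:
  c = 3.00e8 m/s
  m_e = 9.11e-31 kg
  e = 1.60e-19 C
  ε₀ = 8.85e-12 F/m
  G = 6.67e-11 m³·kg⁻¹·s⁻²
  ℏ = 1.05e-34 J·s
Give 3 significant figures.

Planck pressure: p_P = c⁷/(ℏG²) = 4.68e113 Pa
atomic unit of pressure: P_au = E_h/a₀³ = m_e⁴e¹⁰/((4πε₀)⁵ℏ⁸) = 3.01e13 Pa
0.668 × 4.68e113 / 3.01e13 = 1.04e100

1.04e100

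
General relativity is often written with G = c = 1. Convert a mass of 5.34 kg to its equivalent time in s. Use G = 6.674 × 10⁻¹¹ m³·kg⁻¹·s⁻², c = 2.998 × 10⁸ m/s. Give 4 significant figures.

Mass → time via G/c³.
5.34 kg × (G/c³) = 1.323 × 10⁻³⁵ s

1.323 × 10⁻³⁵ s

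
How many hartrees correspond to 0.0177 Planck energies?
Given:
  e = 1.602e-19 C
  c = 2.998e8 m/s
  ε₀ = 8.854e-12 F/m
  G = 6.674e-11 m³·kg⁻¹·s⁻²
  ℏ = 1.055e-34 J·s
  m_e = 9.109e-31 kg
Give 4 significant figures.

Planck energy: E_P = √(ℏc⁵/G) = 1.957e9 J
hartree: E_h = m_e e⁴/(4πε₀ℏ)² = 4.354e-18 J
0.0177 × 1.957e9 / 4.354e-18 = 7.954e24

7.954e24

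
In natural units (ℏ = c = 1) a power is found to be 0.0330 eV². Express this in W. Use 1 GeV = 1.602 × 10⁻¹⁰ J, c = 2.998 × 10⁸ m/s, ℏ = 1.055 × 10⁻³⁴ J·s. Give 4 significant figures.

Power is [E]/[T] = [E]²/ℏ.
1 GeV² → 1/ℏ × (1 GeV in J)² = 2.433 × 10¹⁴ W.
Convert the energy scale: 0.0330 eV² = 3.30 × 10⁻²⁰ GeV².
Result: 3.30 × 10⁻²⁰ × 2.433 × 10¹⁴ = 8.028 × 10⁻⁶ W.

8.028 × 10⁻⁶ W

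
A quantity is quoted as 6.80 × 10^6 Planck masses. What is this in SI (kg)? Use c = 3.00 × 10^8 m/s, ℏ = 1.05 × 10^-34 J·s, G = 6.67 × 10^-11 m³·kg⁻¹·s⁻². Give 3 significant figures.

One Planck mass: m_P = √(ℏc/G) = 2.17 × 10^-8 kg.
6.80 × 10^6 × 2.17 × 10^-8 kg = 0.148 kg

0.148 kg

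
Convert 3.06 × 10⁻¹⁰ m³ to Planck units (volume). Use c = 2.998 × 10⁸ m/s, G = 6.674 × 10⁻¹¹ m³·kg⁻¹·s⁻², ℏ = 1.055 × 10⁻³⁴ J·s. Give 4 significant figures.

7.244 × 10⁹⁴

Planck volume: V_P = (ℏG/c³)^(3/2) = 4.224 × 10⁻¹⁰⁵ m³.
3.06 × 10⁻¹⁰ / 4.224 × 10⁻¹⁰⁵ = 7.244 × 10⁹⁴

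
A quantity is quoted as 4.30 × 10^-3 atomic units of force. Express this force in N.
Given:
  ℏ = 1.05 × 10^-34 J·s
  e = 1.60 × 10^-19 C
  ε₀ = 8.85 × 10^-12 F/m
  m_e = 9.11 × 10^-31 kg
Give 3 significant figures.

3.58 × 10^-10 N

One atomic unit of force: F_au = E_h/a₀ = m_e²e⁶/((4πε₀)³ℏ⁴) = 8.33 × 10^-8 N.
4.30 × 10^-3 × 8.33 × 10^-8 N = 3.58 × 10^-10 N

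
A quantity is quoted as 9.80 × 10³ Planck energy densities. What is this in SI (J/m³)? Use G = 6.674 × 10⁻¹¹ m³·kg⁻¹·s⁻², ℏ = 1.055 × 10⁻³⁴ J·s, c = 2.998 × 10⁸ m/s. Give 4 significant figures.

4.540 × 10¹¹⁷ J/m³

One Planck energy density: u_P = c⁷/(ℏG²) = 4.632 × 10¹¹³ J/m³.
9.80 × 10³ × 4.632 × 10¹¹³ J/m³ = 4.540 × 10¹¹⁷ J/m³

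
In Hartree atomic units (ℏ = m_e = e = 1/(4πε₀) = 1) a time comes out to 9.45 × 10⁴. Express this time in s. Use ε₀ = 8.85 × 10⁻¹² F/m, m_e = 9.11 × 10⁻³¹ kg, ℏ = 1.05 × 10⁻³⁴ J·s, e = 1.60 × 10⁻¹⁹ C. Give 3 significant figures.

One atomic unit of time: τ_au = (4πε₀)²ℏ³/(m_e e⁴) = 2.40 × 10⁻¹⁷ s.
9.45 × 10⁴ × 2.40 × 10⁻¹⁷ s = 2.27 × 10⁻¹² s

2.27 × 10⁻¹² s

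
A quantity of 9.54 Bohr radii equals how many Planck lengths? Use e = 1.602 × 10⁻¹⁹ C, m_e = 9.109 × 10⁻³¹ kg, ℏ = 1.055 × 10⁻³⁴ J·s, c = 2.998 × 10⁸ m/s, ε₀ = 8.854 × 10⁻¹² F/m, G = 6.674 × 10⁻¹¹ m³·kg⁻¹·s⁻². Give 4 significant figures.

Bohr radius: a₀ = 4πε₀ℏ²/(m_e e²) = 5.297 × 10⁻¹¹ m
Planck length: ℓ_P = √(ℏG/c³) = 1.616 × 10⁻³⁵ m
9.54 × 5.297 × 10⁻¹¹ / 1.616 × 10⁻³⁵ = 3.126 × 10²⁵

3.126 × 10²⁵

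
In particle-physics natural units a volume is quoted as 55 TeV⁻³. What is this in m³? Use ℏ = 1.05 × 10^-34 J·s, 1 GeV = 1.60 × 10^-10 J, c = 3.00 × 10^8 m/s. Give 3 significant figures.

4.20 × 10^-55 m³

Volume is [L]³ = [E]⁻³·(ℏc)³.
1 GeV⁻³ → (ℏc)³ × (1 GeV in J)⁻³ = 7.63 × 10^-48 m³.
Convert the energy scale: 55 TeV⁻³ = 5.50 × 10^-8 GeV⁻³.
Result: 5.50 × 10^-8 × 7.63 × 10^-48 = 4.20 × 10^-55 m³.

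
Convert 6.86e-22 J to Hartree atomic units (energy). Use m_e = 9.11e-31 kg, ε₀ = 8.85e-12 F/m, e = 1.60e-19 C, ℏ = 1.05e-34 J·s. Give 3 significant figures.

1.57e-4

hartree: E_h = m_e e⁴/(4πε₀ℏ)² = 4.38e-18 J.
6.86e-22 / 4.38e-18 = 1.57e-4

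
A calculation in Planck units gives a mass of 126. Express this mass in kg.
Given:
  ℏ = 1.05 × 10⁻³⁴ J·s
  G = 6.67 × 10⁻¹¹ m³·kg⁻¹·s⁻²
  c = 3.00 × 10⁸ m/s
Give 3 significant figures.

One Planck mass: m_P = √(ℏc/G) = 2.17 × 10⁻⁸ kg.
126 × 2.17 × 10⁻⁸ kg = 2.74 × 10⁻⁶ kg

2.74 × 10⁻⁶ kg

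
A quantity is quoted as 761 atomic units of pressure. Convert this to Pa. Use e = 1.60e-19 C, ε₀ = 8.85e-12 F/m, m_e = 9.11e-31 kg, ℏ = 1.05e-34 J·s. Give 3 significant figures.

2.29e16 Pa

One atomic unit of pressure: P_au = E_h/a₀³ = m_e⁴e¹⁰/((4πε₀)⁵ℏ⁸) = 3.01e13 Pa.
761 × 3.01e13 Pa = 2.29e16 Pa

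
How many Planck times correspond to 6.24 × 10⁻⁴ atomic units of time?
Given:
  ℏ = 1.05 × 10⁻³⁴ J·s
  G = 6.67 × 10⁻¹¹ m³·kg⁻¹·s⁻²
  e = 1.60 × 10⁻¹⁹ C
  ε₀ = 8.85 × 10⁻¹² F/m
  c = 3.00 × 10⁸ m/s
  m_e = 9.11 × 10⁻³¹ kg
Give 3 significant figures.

2.79 × 10²³

atomic unit of time: τ_au = (4πε₀)²ℏ³/(m_e e⁴) = 2.40 × 10⁻¹⁷ s
Planck time: t_P = √(ℏG/c⁵) = 5.37 × 10⁻⁴⁴ s
6.24 × 10⁻⁴ × 2.40 × 10⁻¹⁷ / 5.37 × 10⁻⁴⁴ = 2.79 × 10²³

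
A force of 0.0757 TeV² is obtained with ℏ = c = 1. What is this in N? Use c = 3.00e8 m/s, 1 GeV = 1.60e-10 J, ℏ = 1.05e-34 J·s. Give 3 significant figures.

6.15e10 N

Force is [E]/[L] = [E]²/(ℏc); restore (ℏc)⁻¹.
1 GeV² → 1/(ℏc) × (1 GeV in J)² = 8.13e5 N.
Convert the energy scale: 0.0757 TeV² = 7.57e4 GeV².
Result: 7.57e4 × 8.13e5 = 6.15e10 N.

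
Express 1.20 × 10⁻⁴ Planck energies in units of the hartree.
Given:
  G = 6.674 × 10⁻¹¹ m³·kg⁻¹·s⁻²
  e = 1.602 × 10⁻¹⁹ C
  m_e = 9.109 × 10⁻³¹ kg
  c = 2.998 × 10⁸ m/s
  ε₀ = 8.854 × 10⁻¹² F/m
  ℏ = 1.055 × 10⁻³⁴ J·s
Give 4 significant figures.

5.392 × 10²²

Planck energy: E_P = √(ℏc⁵/G) = 1.957 × 10⁹ J
hartree: E_h = m_e e⁴/(4πε₀ℏ)² = 4.354 × 10⁻¹⁸ J
1.20 × 10⁻⁴ × 1.957 × 10⁹ / 4.354 × 10⁻¹⁸ = 5.392 × 10²²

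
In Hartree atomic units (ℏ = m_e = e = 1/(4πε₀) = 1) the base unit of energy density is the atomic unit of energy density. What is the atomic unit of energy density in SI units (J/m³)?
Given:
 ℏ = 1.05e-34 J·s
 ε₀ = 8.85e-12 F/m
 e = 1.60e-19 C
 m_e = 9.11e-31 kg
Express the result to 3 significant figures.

3.01e13 J/m³

u_au = E_h/a₀³ = m_e⁴e¹⁰/((4πε₀)⁵ℏ⁸)
E_h = 4.38e-18 J
a₀ = 5.26e-11 m
E_h/a₀³ = 3.01e13 J/m³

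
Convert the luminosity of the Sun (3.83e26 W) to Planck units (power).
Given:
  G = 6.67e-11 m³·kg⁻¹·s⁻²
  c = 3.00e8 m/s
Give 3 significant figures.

Planck power: P_P = c⁵/G = 3.64e52 W.
3.83e26 / 3.64e52 = 1.05e-26

1.05e-26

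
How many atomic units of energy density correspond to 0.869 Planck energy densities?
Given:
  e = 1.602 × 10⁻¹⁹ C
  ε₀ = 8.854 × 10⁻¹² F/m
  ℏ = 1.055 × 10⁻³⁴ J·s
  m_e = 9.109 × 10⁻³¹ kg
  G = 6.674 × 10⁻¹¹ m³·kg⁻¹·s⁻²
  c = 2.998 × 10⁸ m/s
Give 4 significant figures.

1.374 × 10¹⁰⁰

Planck energy density: u_P = c⁷/(ℏG²) = 4.632 × 10¹¹³ J/m³
atomic unit of energy density: u_au = E_h/a₀³ = m_e⁴e¹⁰/((4πε₀)⁵ℏ⁸) = 2.929 × 10¹³ J/m³
0.869 × 4.632 × 10¹¹³ / 2.929 × 10¹³ = 1.374 × 10¹⁰⁰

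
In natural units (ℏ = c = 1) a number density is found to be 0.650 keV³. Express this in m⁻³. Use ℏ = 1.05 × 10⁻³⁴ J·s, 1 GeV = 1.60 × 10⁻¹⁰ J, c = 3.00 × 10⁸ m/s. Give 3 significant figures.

Number density is [L]⁻³ = [E]³/(ℏc)³.
1 GeV³ → 1/(ℏc)³ × (1 GeV in J)³ = 1.31 × 10⁴⁷ m⁻³.
Convert the energy scale: 0.650 keV³ = 6.50 × 10⁻¹⁹ GeV³.
Result: 6.50 × 10⁻¹⁹ × 1.31 × 10⁴⁷ = 8.52 × 10²⁸ m⁻³.

8.52 × 10²⁸ m⁻³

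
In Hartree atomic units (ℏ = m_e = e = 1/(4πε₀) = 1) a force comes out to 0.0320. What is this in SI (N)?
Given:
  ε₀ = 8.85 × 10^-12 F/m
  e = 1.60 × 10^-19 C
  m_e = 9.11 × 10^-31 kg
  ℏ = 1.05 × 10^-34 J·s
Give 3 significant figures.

2.66 × 10^-9 N

One atomic unit of force: F_au = E_h/a₀ = m_e²e⁶/((4πε₀)³ℏ⁴) = 8.33 × 10^-8 N.
0.0320 × 8.33 × 10^-8 N = 2.66 × 10^-9 N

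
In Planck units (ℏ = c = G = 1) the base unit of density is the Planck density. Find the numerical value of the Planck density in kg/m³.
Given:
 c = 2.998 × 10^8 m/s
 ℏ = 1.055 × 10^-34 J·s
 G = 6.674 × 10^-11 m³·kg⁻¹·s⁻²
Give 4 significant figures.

ρ_P = c⁵/(ℏG²)
  = 2.422 × 10^42 / 4.699 × 10^-55
  = 5.154 × 10^96 kg/m³

5.154 × 10^96 kg/m³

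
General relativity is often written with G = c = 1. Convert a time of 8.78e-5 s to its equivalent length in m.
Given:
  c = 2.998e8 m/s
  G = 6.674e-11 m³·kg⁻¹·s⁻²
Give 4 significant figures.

Time → length via c.
8.78e-5 s × (c) = 2.632e4 m

2.632e4 m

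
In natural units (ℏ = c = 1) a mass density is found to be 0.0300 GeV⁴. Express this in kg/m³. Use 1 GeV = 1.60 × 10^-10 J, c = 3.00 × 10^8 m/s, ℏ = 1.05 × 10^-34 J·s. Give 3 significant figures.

6.99 × 10^18 kg/m³

Mass density is [E]/(c²[L]³) = [E]⁴/(ℏ³c⁵).
1 GeV⁴ → 1/(ℏ³c⁵) × (1 GeV in J)⁴ = 2.33 × 10^20 kg/m³.
Result: 0.0300 × 2.33 × 10^20 = 6.99 × 10^18 kg/m³.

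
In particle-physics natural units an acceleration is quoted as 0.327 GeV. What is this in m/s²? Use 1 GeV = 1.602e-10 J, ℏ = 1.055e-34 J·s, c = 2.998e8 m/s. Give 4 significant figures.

Acceleration is [L]/[T]² = c·[E]/ℏ.
1 GeV → c/ℏ × (1 GeV in J) = 4.552e32 m/s².
Result: 0.327 × 4.552e32 = 1.489e32 m/s².

1.489e32 m/s²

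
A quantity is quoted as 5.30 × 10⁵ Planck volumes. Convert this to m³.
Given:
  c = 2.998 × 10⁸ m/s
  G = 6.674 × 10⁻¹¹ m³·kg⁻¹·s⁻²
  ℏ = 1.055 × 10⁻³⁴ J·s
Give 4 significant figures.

2.239 × 10⁻⁹⁹ m³

One Planck volume: V_P = (ℏG/c³)^(3/2) = 4.224 × 10⁻¹⁰⁵ m³.
5.30 × 10⁵ × 4.224 × 10⁻¹⁰⁵ m³ = 2.239 × 10⁻⁹⁹ m³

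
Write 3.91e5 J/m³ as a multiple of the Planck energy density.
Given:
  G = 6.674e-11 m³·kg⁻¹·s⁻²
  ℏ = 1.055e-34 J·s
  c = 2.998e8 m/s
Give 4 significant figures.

8.441e-109

Planck energy density: u_P = c⁷/(ℏG²) = 4.632e113 J/m³.
3.91e5 / 4.632e113 = 8.441e-109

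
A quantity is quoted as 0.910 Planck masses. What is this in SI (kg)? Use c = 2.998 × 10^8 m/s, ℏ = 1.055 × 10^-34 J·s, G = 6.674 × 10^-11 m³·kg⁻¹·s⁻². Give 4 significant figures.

One Planck mass: m_P = √(ℏc/G) = 2.177 × 10^-8 kg.
0.910 × 2.177 × 10^-8 kg = 1.981 × 10^-8 kg

1.981 × 10^-8 kg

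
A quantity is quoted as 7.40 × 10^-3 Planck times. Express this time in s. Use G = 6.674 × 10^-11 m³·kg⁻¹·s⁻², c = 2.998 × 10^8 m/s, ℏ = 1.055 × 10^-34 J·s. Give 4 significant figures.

3.990 × 10^-46 s

One Planck time: t_P = √(ℏG/c⁵) = 5.392 × 10^-44 s.
7.40 × 10^-3 × 5.392 × 10^-44 s = 3.990 × 10^-46 s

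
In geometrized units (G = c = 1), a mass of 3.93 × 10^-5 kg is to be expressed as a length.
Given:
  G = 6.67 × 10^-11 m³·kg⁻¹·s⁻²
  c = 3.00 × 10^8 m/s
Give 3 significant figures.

In G = c = 1 units mass has dimensions of length; the conversion factor is G/c².
3.93 × 10^-5 kg × (G/c²) = 2.91 × 10^-32 m

2.91 × 10^-32 m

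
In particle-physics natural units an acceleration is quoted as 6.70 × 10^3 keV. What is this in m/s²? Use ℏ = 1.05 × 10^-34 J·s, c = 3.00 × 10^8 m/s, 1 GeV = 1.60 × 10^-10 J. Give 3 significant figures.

3.06 × 10^30 m/s²

Acceleration is [L]/[T]² = c·[E]/ℏ.
1 GeV → c/ℏ × (1 GeV in J) = 4.57 × 10^32 m/s².
Convert the energy scale: 6.70 × 10^3 keV = 6.70 × 10^-3 GeV.
Result: 6.70 × 10^-3 × 4.57 × 10^32 = 3.06 × 10^30 m/s².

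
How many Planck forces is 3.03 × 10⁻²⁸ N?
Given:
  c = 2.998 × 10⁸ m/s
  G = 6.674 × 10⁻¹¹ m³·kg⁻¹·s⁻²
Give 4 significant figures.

2.503 × 10⁻⁷²

Planck force: F_P = c⁴/G = 1.210 × 10⁴⁴ N.
3.03 × 10⁻²⁸ / 1.210 × 10⁴⁴ = 2.503 × 10⁻⁷²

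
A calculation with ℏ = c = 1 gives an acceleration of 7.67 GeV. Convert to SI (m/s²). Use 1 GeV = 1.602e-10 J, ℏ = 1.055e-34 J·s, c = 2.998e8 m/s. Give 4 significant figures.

3.492e33 m/s²

Acceleration is [L]/[T]² = c·[E]/ℏ.
1 GeV → c/ℏ × (1 GeV in J) = 4.552e32 m/s².
Result: 7.67 × 4.552e32 = 3.492e33 m/s².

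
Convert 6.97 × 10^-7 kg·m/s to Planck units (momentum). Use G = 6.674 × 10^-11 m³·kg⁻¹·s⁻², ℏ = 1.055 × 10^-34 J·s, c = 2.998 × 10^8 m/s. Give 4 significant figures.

Planck momentum: p_P = √(ℏc³/G) = 6.527 kg·m/s.
6.97 × 10^-7 / 6.527 = 1.068 × 10^-7

1.068 × 10^-7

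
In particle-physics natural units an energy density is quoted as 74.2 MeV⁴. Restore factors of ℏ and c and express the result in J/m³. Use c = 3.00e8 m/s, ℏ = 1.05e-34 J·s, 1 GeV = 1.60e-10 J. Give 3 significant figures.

1.56e27 J/m³

[E]/[L]³ = [E]⁴/(ℏc)³; restore (ℏc)⁻³.
1 GeV⁴ → 1/(ℏc)³ × (1 GeV in J)⁴ = 2.10e37 J/m³.
Convert the energy scale: 74.2 MeV⁴ = 7.42e-11 GeV⁴.
Result: 7.42e-11 × 2.10e37 = 1.56e27 J/m³.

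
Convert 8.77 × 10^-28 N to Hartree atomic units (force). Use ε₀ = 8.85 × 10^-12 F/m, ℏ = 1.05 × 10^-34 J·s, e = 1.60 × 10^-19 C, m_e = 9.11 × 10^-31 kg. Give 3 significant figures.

1.05 × 10^-20

atomic unit of force: F_au = E_h/a₀ = m_e²e⁶/((4πε₀)³ℏ⁴) = 8.33 × 10^-8 N.
8.77 × 10^-28 / 8.33 × 10^-8 = 1.05 × 10^-20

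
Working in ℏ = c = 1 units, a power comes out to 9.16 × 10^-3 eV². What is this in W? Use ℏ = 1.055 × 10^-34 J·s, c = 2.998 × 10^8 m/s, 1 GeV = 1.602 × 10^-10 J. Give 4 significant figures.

2.228 × 10^-6 W

Power is [E]/[T] = [E]²/ℏ.
1 GeV² → 1/ℏ × (1 GeV in J)² = 2.433 × 10^14 W.
Convert the energy scale: 9.16 × 10^-3 eV² = 9.16 × 10^-21 GeV².
Result: 9.16 × 10^-21 × 2.433 × 10^14 = 2.228 × 10^-6 W.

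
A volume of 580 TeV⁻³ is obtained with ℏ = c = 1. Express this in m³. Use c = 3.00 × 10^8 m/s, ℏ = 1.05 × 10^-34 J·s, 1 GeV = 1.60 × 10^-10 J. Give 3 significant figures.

4.43 × 10^-54 m³

Volume is [L]³ = [E]⁻³·(ℏc)³.
1 GeV⁻³ → (ℏc)³ × (1 GeV in J)⁻³ = 7.63 × 10^-48 m³.
Convert the energy scale: 580 TeV⁻³ = 5.80 × 10^-7 GeV⁻³.
Result: 5.80 × 10^-7 × 7.63 × 10^-48 = 4.43 × 10^-54 m³.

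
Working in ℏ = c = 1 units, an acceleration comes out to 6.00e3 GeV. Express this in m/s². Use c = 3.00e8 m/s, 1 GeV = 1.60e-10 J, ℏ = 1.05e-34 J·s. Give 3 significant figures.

Acceleration is [L]/[T]² = c·[E]/ℏ.
1 GeV → c/ℏ × (1 GeV in J) = 4.57e32 m/s².
Result: 6.00e3 × 4.57e32 = 2.74e36 m/s².

2.74e36 m/s²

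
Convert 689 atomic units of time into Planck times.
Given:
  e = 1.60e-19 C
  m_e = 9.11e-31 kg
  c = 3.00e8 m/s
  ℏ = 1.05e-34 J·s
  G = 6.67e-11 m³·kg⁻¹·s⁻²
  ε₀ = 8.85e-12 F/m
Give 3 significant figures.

atomic unit of time: τ_au = (4πε₀)²ℏ³/(m_e e⁴) = 2.40e-17 s
Planck time: t_P = √(ℏG/c⁵) = 5.37e-44 s
689 × 2.40e-17 / 5.37e-44 = 3.08e29

3.08e29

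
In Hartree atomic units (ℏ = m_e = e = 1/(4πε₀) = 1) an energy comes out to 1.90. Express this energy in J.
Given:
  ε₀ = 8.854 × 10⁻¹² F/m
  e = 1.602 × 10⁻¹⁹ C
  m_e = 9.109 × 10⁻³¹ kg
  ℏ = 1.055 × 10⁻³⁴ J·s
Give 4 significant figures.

One hartree: E_h = m_e e⁴/(4πε₀ℏ)² = 4.354 × 10⁻¹⁸ J.
1.90 × 4.354 × 10⁻¹⁸ J = 8.273 × 10⁻¹⁸ J

8.273 × 10⁻¹⁸ J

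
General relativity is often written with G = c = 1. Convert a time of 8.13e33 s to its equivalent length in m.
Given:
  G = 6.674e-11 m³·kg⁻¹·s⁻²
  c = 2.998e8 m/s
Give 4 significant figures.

2.437e42 m

Time → length via c.
8.13e33 s × (c) = 2.437e42 m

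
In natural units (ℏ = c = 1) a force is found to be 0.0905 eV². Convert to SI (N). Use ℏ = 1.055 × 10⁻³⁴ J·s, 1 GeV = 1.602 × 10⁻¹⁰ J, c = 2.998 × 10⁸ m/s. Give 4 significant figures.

7.343 × 10⁻¹⁴ N

Force is [E]/[L] = [E]²/(ℏc); restore (ℏc)⁻¹.
1 GeV² → 1/(ℏc) × (1 GeV in J)² = 8.114 × 10⁵ N.
Convert the energy scale: 0.0905 eV² = 9.05 × 10⁻²⁰ GeV².
Result: 9.05 × 10⁻²⁰ × 8.114 × 10⁵ = 7.343 × 10⁻¹⁴ N.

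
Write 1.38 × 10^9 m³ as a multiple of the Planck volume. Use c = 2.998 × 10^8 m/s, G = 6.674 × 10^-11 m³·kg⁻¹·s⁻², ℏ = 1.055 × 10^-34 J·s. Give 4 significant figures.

Planck volume: V_P = (ℏG/c³)^(3/2) = 4.224 × 10^-105 m³.
1.38 × 10^9 / 4.224 × 10^-105 = 3.267 × 10^113

3.267 × 10^113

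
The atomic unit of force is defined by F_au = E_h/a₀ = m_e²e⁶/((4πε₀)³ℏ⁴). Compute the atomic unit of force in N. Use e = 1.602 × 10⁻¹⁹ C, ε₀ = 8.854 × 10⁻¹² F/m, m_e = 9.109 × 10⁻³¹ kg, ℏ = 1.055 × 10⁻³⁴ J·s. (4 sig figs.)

F_au = E_h/a₀ = m_e²e⁶/((4πε₀)³ℏ⁴)
E_h = 4.354 × 10⁻¹⁸ J
a₀ = 5.297 × 10⁻¹¹ m
E_h/a₀ = 8.220 × 10⁻⁸ N

8.220 × 10⁻⁸ N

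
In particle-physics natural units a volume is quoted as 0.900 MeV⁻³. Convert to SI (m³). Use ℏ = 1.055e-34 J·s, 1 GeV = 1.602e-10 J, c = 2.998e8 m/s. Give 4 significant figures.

6.926e-39 m³

Volume is [L]³ = [E]⁻³·(ℏc)³.
1 GeV⁻³ → (ℏc)³ × (1 GeV in J)⁻³ = 7.696e-48 m³.
Convert the energy scale: 0.900 MeV⁻³ = 9.00e8 GeV⁻³.
Result: 9.00e8 × 7.696e-48 = 6.926e-39 m³.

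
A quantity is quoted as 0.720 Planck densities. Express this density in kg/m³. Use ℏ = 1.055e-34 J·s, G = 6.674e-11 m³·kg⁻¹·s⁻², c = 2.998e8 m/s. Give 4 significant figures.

One Planck density: ρ_P = c⁵/(ℏG²) = 5.154e96 kg/m³.
0.720 × 5.154e96 kg/m³ = 3.711e96 kg/m³

3.711e96 kg/m³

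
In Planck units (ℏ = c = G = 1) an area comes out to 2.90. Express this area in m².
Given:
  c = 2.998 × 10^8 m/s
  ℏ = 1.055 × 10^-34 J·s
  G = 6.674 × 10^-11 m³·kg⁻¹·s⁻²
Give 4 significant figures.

One Planck area: A_P = ℏG/c³ = 2.613 × 10^-70 m².
2.90 × 2.613 × 10^-70 m² = 7.578 × 10^-70 m²

7.578 × 10^-70 m²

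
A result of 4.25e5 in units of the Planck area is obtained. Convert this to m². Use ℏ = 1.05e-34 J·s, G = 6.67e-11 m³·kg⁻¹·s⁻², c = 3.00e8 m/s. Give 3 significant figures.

One Planck area: A_P = ℏG/c³ = 2.59e-70 m².
4.25e5 × 2.59e-70 m² = 1.10e-64 m²

1.10e-64 m²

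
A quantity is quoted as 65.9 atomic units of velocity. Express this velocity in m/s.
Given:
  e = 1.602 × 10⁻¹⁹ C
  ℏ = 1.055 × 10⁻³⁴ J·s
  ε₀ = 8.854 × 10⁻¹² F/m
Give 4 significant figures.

1.441 × 10⁸ m/s

One atomic unit of velocity: v_au = e²/(4πε₀ℏ) = 2.186 × 10⁶ m/s.
65.9 × 2.186 × 10⁶ m/s = 1.441 × 10⁸ m/s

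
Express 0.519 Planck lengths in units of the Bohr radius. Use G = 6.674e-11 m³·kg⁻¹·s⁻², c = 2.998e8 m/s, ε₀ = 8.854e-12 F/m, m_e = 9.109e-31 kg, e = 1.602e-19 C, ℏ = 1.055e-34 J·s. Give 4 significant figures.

Planck length: ℓ_P = √(ℏG/c³) = 1.616e-35 m
Bohr radius: a₀ = 4πε₀ℏ²/(m_e e²) = 5.297e-11 m
0.519 × 1.616e-35 / 5.297e-11 = 1.584e-25

1.584e-25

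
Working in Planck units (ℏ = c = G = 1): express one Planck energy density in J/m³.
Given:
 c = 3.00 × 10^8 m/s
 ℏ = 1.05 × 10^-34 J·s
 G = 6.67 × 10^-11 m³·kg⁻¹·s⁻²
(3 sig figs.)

From ℏ = c = G = 1 the energy density scale is u_P = c⁷/(ℏG²).
  = 2.19 × 10^59 / 4.67 × 10^-55
  = 4.68 × 10^113 J/m³

4.68 × 10^113 J/m³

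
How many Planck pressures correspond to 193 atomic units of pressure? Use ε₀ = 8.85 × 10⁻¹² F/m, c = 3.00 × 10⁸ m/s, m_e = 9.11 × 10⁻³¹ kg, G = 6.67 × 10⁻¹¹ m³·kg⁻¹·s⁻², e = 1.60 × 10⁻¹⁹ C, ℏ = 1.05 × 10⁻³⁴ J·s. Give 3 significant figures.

1.24 × 10⁻⁹⁸

atomic unit of pressure: P_au = E_h/a₀³ = m_e⁴e¹⁰/((4πε₀)⁵ℏ⁸) = 3.01 × 10¹³ Pa
Planck pressure: p_P = c⁷/(ℏG²) = 4.68 × 10¹¹³ Pa
193 × 3.01 × 10¹³ / 4.68 × 10¹¹³ = 1.24 × 10⁻⁹⁸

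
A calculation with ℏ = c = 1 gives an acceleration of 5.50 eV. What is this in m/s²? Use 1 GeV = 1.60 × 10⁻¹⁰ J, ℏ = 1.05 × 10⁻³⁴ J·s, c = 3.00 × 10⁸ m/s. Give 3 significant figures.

2.51 × 10²⁴ m/s²

Acceleration is [L]/[T]² = c·[E]/ℏ.
1 GeV → c/ℏ × (1 GeV in J) = 4.57 × 10³² m/s².
Convert the energy scale: 5.50 eV = 5.50 × 10⁻⁹ GeV.
Result: 5.50 × 10⁻⁹ × 4.57 × 10³² = 2.51 × 10²⁴ m/s².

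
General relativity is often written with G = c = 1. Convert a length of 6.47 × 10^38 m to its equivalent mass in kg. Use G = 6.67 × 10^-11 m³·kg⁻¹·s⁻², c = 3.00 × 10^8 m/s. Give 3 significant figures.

8.73 × 10^65 kg

Length → mass via c²/G.
6.47 × 10^38 m × (c²/G) = 8.73 × 10^65 kg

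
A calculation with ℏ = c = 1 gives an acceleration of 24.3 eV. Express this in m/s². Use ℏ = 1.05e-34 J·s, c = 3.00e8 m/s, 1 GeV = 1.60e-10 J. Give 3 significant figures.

Acceleration is [L]/[T]² = c·[E]/ℏ.
1 GeV → c/ℏ × (1 GeV in J) = 4.57e32 m/s².
Convert the energy scale: 24.3 eV = 2.43e-8 GeV.
Result: 2.43e-8 × 4.57e32 = 1.11e25 m/s².

1.11e25 m/s²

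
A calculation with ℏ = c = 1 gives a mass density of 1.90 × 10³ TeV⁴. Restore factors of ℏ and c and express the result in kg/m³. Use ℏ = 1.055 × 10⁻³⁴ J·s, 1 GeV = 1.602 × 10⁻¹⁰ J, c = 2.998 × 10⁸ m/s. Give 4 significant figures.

4.400 × 10³⁵ kg/m³

Mass density is [E]/(c²[L]³) = [E]⁴/(ℏ³c⁵).
1 GeV⁴ → 1/(ℏ³c⁵) × (1 GeV in J)⁴ = 2.316 × 10²⁰ kg/m³.
Convert the energy scale: 1.90 × 10³ TeV⁴ = 1.90 × 10¹⁵ GeV⁴.
Result: 1.90 × 10¹⁵ × 2.316 × 10²⁰ = 4.400 × 10³⁵ kg/m³.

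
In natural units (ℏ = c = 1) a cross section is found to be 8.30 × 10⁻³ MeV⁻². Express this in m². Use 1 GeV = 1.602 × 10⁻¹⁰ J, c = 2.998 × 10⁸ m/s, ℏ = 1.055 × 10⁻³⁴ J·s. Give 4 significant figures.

Area is [L]² = [E]⁻²·(ℏc)²; restore (ℏc)².
1 GeV⁻² → (ℏc)² × (1 GeV in J)⁻² = 3.898 × 10⁻³² m².
Convert the energy scale: 8.30 × 10⁻³ MeV⁻² = 8.30 × 10³ GeV⁻².
Result: 8.30 × 10³ × 3.898 × 10⁻³² = 3.235 × 10⁻²⁸ m².

3.235 × 10⁻²⁸ m²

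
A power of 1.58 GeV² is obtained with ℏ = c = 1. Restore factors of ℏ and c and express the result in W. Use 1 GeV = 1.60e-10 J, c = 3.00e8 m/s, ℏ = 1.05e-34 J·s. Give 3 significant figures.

Power is [E]/[T] = [E]²/ℏ.
1 GeV² → 1/ℏ × (1 GeV in J)² = 2.44e14 W.
Result: 1.58 × 2.44e14 = 3.85e14 W.

3.85e14 W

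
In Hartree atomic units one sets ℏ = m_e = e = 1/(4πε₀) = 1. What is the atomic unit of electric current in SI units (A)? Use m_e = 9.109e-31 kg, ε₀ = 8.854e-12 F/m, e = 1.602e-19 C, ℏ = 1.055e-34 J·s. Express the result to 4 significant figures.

6.612e-3 A

I_au = e E_h/ℏ = m_e e⁵/((4πε₀)²ℏ³)
E_h = 4.354e-18 J
e·E_h/ℏ = 6.612e-3 A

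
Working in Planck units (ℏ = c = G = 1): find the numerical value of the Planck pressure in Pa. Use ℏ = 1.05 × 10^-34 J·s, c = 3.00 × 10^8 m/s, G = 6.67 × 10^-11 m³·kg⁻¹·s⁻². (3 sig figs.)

The unique combination of the constants set to 1 with dimensions of pressure is p_P = c⁷/(ℏG²).
  = 2.19 × 10^59 / 4.67 × 10^-55
  = 4.68 × 10^113 Pa

4.68 × 10^113 Pa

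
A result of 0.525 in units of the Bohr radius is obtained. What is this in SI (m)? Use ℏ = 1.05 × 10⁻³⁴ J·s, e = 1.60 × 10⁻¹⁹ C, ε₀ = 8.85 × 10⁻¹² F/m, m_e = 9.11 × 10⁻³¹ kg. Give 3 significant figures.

2.76 × 10⁻¹¹ m

One Bohr radius: a₀ = 4πε₀ℏ²/(m_e e²) = 5.26 × 10⁻¹¹ m.
0.525 × 5.26 × 10⁻¹¹ m = 2.76 × 10⁻¹¹ m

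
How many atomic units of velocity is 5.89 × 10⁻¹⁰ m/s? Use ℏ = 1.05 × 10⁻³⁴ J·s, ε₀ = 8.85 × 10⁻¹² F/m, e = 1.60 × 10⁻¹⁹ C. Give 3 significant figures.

2.69 × 10⁻¹⁶

atomic unit of velocity: v_au = e²/(4πε₀ℏ) = 2.19 × 10⁶ m/s.
5.89 × 10⁻¹⁰ / 2.19 × 10⁶ = 2.69 × 10⁻¹⁶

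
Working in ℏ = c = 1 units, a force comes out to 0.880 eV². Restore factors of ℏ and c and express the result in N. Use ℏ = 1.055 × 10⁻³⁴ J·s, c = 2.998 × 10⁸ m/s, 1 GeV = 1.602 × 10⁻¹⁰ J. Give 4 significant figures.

7.140 × 10⁻¹³ N

Force is [E]/[L] = [E]²/(ℏc); restore (ℏc)⁻¹.
1 GeV² → 1/(ℏc) × (1 GeV in J)² = 8.114 × 10⁵ N.
Convert the energy scale: 0.880 eV² = 8.80 × 10⁻¹⁹ GeV².
Result: 8.80 × 10⁻¹⁹ × 8.114 × 10⁵ = 7.140 × 10⁻¹³ N.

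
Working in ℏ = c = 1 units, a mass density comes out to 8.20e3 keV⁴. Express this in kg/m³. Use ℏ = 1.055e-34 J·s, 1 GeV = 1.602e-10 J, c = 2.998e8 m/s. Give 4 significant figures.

Mass density is [E]/(c²[L]³) = [E]⁴/(ℏ³c⁵).
1 GeV⁴ → 1/(ℏ³c⁵) × (1 GeV in J)⁴ = 2.316e20 kg/m³.
Convert the energy scale: 8.20e3 keV⁴ = 8.20e-21 GeV⁴.
Result: 8.20e-21 × 2.316e20 = 1.899 kg/m³.

1.899 kg/m³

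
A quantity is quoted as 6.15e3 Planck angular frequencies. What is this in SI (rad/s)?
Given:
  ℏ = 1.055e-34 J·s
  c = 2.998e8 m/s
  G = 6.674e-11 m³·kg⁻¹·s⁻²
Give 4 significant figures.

1.141e47 rad/s

One Planck angular frequency: ω_P = √(c⁵/(ℏG)) = 1.855e43 rad/s.
6.15e3 × 1.855e43 rad/s = 1.141e47 rad/s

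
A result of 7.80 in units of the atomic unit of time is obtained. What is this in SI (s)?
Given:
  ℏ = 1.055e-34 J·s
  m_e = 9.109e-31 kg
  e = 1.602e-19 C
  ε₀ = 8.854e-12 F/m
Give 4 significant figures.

One atomic unit of time: τ_au = (4πε₀)²ℏ³/(m_e e⁴) = 2.423e-17 s.
7.80 × 2.423e-17 s = 1.890e-16 s

1.890e-16 s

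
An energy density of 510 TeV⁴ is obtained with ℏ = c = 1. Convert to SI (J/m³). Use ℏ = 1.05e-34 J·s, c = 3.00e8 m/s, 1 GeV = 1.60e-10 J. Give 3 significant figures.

1.07e52 J/m³

[E]/[L]³ = [E]⁴/(ℏc)³; restore (ℏc)⁻³.
1 GeV⁴ → 1/(ℏc)³ × (1 GeV in J)⁴ = 2.10e37 J/m³.
Convert the energy scale: 510 TeV⁴ = 5.10e14 GeV⁴.
Result: 5.10e14 × 2.10e37 = 1.07e52 J/m³.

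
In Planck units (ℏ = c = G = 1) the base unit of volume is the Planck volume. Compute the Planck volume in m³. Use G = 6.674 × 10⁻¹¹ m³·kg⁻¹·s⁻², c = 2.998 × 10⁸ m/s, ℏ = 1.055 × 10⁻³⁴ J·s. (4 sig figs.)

4.224 × 10⁻¹⁰⁵ m³

V_P = (ℏG/c³)^(3/2)
  = √(1.784 × 10⁻²⁰⁹)
  = 4.224 × 10⁻¹⁰⁵ m³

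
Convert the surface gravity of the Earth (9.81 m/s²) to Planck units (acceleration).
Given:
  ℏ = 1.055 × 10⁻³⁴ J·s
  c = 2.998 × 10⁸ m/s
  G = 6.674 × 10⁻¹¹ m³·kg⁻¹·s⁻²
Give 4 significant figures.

1.764 × 10⁻⁵¹

Planck acceleration: a_P = √(c⁷/(ℏG)) = 5.560 × 10⁵¹ m/s².
9.81 / 5.560 × 10⁵¹ = 1.764 × 10⁻⁵¹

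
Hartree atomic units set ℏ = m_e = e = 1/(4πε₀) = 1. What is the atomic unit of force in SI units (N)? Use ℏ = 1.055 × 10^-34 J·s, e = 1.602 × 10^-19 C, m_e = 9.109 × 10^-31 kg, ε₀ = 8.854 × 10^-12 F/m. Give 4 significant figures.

8.220 × 10^-8 N

The unique combination of the constants set to 1 with dimensions of force is F_au = E_h/a₀ = m_e²e⁶/((4πε₀)³ℏ⁴).
E_h = 4.354 × 10^-18 J
a₀ = 5.297 × 10^-11 m
E_h/a₀ = 8.220 × 10^-8 N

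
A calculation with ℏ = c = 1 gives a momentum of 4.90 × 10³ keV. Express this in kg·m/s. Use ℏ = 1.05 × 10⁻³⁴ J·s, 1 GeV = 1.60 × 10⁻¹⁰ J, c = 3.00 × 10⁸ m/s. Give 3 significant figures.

Momentum is [E]/c; divide by c.
1 GeV → 1/c × (1 GeV in J) = 5.33 × 10⁻¹⁹ kg·m/s.
Convert the energy scale: 4.90 × 10³ keV = 4.90 × 10⁻³ GeV.
Result: 4.90 × 10⁻³ × 5.33 × 10⁻¹⁹ = 2.61 × 10⁻²¹ kg·m/s.

2.61 × 10⁻²¹ kg·m/s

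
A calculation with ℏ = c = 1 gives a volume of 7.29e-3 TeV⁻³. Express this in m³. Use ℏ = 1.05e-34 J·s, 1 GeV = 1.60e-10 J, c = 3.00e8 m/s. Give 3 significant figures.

Volume is [L]³ = [E]⁻³·(ℏc)³.
1 GeV⁻³ → (ℏc)³ × (1 GeV in J)⁻³ = 7.63e-48 m³.
Convert the energy scale: 7.29e-3 TeV⁻³ = 7.29e-12 GeV⁻³.
Result: 7.29e-12 × 7.63e-48 = 5.56e-59 m³.

5.56e-59 m³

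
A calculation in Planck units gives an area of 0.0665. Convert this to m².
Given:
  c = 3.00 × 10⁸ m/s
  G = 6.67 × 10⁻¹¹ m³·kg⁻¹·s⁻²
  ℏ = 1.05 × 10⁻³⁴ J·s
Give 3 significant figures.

1.72 × 10⁻⁷¹ m²

One Planck area: A_P = ℏG/c³ = 2.59 × 10⁻⁷⁰ m².
0.0665 × 2.59 × 10⁻⁷⁰ m² = 1.72 × 10⁻⁷¹ m²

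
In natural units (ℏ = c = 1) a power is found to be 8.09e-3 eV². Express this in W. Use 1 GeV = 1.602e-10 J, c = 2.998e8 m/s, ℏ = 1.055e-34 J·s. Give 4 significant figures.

1.968e-6 W

Power is [E]/[T] = [E]²/ℏ.
1 GeV² → 1/ℏ × (1 GeV in J)² = 2.433e14 W.
Convert the energy scale: 8.09e-3 eV² = 8.09e-21 GeV².
Result: 8.09e-21 × 2.433e14 = 1.968e-6 W.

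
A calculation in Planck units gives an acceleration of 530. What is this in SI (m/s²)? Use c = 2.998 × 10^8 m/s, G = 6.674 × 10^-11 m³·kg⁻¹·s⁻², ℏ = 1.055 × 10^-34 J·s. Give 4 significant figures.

One Planck acceleration: a_P = √(c⁷/(ℏG)) = 5.560 × 10^51 m/s².
530 × 5.560 × 10^51 m/s² = 2.947 × 10^54 m/s²

2.947 × 10^54 m/s²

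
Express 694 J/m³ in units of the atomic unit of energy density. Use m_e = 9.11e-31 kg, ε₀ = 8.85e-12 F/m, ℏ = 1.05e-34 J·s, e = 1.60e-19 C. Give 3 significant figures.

atomic unit of energy density: u_au = E_h/a₀³ = m_e⁴e¹⁰/((4πε₀)⁵ℏ⁸) = 3.01e13 J/m³.
694 / 3.01e13 = 2.30e-11

2.30e-11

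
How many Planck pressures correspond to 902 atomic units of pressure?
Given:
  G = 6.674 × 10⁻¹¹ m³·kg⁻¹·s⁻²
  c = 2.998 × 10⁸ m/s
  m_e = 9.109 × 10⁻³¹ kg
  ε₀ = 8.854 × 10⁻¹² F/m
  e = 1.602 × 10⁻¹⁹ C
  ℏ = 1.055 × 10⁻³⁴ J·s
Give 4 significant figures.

atomic unit of pressure: P_au = E_h/a₀³ = m_e⁴e¹⁰/((4πε₀)⁵ℏ⁸) = 2.929 × 10¹³ Pa
Planck pressure: p_P = c⁷/(ℏG²) = 4.632 × 10¹¹³ Pa
902 × 2.929 × 10¹³ / 4.632 × 10¹¹³ = 5.704 × 10⁻⁹⁸

5.704 × 10⁻⁹⁸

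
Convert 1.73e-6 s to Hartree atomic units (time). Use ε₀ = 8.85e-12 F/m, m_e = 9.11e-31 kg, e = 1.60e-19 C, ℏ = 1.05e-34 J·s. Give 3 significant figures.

atomic unit of time: τ_au = (4πε₀)²ℏ³/(m_e e⁴) = 2.40e-17 s.
1.73e-6 / 2.40e-17 = 7.21e10

7.21e10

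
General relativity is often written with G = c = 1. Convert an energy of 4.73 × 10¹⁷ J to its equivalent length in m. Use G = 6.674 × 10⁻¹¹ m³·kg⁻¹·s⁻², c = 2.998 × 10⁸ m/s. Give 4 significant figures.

Energy → length via G/c⁴.
4.73 × 10¹⁷ J × (G/c⁴) = 3.908 × 10⁻²⁷ m

3.908 × 10⁻²⁷ m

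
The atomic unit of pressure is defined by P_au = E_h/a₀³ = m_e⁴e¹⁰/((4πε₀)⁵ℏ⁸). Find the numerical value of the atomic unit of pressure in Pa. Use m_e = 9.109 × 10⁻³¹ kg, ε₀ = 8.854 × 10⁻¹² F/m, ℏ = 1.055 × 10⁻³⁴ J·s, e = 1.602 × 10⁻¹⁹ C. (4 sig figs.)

2.929 × 10¹³ Pa

P_au = E_h/a₀³ = m_e⁴e¹⁰/((4πε₀)⁵ℏ⁸)
E_h = 4.354 × 10⁻¹⁸ J
a₀ = 5.297 × 10⁻¹¹ m
E_h/a₀³ = 2.929 × 10¹³ Pa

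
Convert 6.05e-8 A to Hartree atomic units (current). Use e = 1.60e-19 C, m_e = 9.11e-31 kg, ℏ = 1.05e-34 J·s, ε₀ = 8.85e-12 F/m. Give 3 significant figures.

atomic unit of electric current: I_au = e E_h/ℏ = m_e e⁵/((4πε₀)²ℏ³) = 6.67e-3 A.
6.05e-8 / 6.67e-3 = 9.07e-6

9.07e-6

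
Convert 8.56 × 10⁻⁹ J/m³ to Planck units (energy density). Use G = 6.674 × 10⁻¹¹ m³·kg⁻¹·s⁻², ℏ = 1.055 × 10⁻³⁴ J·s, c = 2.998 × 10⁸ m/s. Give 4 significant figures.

1.848 × 10⁻¹²²

Planck energy density: u_P = c⁷/(ℏG²) = 4.632 × 10¹¹³ J/m³.
8.56 × 10⁻⁹ / 4.632 × 10¹¹³ = 1.848 × 10⁻¹²²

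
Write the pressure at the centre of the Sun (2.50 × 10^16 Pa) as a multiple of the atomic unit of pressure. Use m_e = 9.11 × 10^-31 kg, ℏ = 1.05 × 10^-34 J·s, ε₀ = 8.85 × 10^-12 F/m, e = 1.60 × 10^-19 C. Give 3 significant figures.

830

atomic unit of pressure: P_au = E_h/a₀³ = m_e⁴e¹⁰/((4πε₀)⁵ℏ⁸) = 3.01 × 10^13 Pa.
2.50 × 10^16 / 3.01 × 10^13 = 830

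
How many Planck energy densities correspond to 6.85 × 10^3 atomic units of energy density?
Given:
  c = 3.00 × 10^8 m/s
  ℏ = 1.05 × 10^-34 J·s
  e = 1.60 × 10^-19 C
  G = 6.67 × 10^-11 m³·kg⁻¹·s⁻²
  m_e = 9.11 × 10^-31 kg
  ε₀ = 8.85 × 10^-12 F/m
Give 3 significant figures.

4.41 × 10^-97

atomic unit of energy density: u_au = E_h/a₀³ = m_e⁴e¹⁰/((4πε₀)⁵ℏ⁸) = 3.01 × 10^13 J/m³
Planck energy density: u_P = c⁷/(ℏG²) = 4.68 × 10^113 J/m³
6.85 × 10^3 × 3.01 × 10^13 / 4.68 × 10^113 = 4.41 × 10^-97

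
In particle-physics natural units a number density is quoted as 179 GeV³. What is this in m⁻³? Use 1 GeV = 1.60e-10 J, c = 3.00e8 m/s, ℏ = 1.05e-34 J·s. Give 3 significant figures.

Number density is [L]⁻³ = [E]³/(ℏc)³.
1 GeV³ → 1/(ℏc)³ × (1 GeV in J)³ = 1.31e47 m⁻³.
Result: 179 × 1.31e47 = 2.35e49 m⁻³.

2.35e49 m⁻³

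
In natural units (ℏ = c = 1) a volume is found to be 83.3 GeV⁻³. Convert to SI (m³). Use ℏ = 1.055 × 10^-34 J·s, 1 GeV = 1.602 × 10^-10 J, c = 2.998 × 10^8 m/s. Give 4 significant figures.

6.411 × 10^-46 m³

Volume is [L]³ = [E]⁻³·(ℏc)³.
1 GeV⁻³ → (ℏc)³ × (1 GeV in J)⁻³ = 7.696 × 10^-48 m³.
Result: 83.3 × 7.696 × 10^-48 = 6.411 × 10^-46 m³.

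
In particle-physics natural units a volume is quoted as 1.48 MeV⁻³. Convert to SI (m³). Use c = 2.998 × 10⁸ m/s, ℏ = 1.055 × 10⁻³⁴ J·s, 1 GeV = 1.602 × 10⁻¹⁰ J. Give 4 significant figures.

Volume is [L]³ = [E]⁻³·(ℏc)³.
1 GeV⁻³ → (ℏc)³ × (1 GeV in J)⁻³ = 7.696 × 10⁻⁴⁸ m³.
Convert the energy scale: 1.48 MeV⁻³ = 1.48 × 10⁹ GeV⁻³.
Result: 1.48 × 10⁹ × 7.696 × 10⁻⁴⁸ = 1.139 × 10⁻³⁸ m³.

1.139 × 10⁻³⁸ m³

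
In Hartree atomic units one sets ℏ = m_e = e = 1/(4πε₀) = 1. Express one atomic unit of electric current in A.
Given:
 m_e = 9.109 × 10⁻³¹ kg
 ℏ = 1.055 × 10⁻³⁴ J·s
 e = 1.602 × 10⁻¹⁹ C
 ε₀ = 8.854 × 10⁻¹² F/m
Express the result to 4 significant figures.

6.612 × 10⁻³ A

I_au = e E_h/ℏ = m_e e⁵/((4πε₀)²ℏ³)
E_h = 4.354 × 10⁻¹⁸ J
e·E_h/ℏ = 6.612 × 10⁻³ A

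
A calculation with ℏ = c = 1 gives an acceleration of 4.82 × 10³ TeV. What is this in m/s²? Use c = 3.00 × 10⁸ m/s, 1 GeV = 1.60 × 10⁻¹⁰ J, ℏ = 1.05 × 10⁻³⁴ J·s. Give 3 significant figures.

Acceleration is [L]/[T]² = c·[E]/ℏ.
1 GeV → c/ℏ × (1 GeV in J) = 4.57 × 10³² m/s².
Convert the energy scale: 4.82 × 10³ TeV = 4.82 × 10⁶ GeV.
Result: 4.82 × 10⁶ × 4.57 × 10³² = 2.20 × 10³⁹ m/s².

2.20 × 10³⁹ m/s²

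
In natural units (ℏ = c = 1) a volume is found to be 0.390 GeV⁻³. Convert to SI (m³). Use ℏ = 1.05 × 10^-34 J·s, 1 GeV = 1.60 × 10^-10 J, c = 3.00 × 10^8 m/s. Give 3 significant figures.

Volume is [L]³ = [E]⁻³·(ℏc)³.
1 GeV⁻³ → (ℏc)³ × (1 GeV in J)⁻³ = 7.63 × 10^-48 m³.
Result: 0.390 × 7.63 × 10^-48 = 2.98 × 10^-48 m³.

2.98 × 10^-48 m³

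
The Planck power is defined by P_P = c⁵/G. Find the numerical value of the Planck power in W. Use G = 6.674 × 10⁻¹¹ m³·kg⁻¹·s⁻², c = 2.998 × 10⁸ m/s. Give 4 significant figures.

P_P = c⁵/G
  = 2.422 × 10⁴² / 6.674 × 10⁻¹¹
  = 3.629 × 10⁵² W

3.629 × 10⁵² W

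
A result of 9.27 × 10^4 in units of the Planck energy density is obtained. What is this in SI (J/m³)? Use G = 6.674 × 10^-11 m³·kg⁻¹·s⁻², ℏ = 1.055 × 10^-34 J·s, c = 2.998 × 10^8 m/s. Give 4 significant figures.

One Planck energy density: u_P = c⁷/(ℏG²) = 4.632 × 10^113 J/m³.
9.27 × 10^4 × 4.632 × 10^113 J/m³ = 4.294 × 10^118 J/m³

4.294 × 10^118 J/m³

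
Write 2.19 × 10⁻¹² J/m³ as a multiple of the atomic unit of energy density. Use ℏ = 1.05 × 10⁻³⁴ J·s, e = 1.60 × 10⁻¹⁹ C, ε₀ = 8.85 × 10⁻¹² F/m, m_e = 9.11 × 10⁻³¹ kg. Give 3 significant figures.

7.27 × 10⁻²⁶

atomic unit of energy density: u_au = E_h/a₀³ = m_e⁴e¹⁰/((4πε₀)⁵ℏ⁸) = 3.01 × 10¹³ J/m³.
2.19 × 10⁻¹² / 3.01 × 10¹³ = 7.27 × 10⁻²⁶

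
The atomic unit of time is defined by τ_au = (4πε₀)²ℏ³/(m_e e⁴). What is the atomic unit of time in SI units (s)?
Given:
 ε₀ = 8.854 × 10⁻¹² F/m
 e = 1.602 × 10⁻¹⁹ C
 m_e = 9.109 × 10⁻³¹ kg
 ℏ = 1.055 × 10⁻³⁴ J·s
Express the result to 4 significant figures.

τ_au = (4πε₀)²ℏ³/(m_e e⁴)
E_h = 4.354 × 10⁻¹⁸ J
ℏ/E_h = 2.423 × 10⁻¹⁷ s

2.423 × 10⁻¹⁷ s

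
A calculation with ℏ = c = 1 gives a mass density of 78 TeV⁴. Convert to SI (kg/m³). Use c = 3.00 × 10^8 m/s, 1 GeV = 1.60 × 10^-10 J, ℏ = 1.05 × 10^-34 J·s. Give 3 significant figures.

Mass density is [E]/(c²[L]³) = [E]⁴/(ℏ³c⁵).
1 GeV⁴ → 1/(ℏ³c⁵) × (1 GeV in J)⁴ = 2.33 × 10^20 kg/m³.
Convert the energy scale: 78 TeV⁴ = 7.80 × 10^13 GeV⁴.
Result: 7.80 × 10^13 × 2.33 × 10^20 = 1.82 × 10^34 kg/m³.

1.82 × 10^34 kg/m³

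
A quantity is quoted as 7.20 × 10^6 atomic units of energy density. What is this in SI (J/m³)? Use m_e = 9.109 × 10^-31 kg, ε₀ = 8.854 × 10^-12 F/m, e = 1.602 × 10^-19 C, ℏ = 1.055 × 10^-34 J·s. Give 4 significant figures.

2.109 × 10^20 J/m³

One atomic unit of energy density: u_au = E_h/a₀³ = m_e⁴e¹⁰/((4πε₀)⁵ℏ⁸) = 2.929 × 10^13 J/m³.
7.20 × 10^6 × 2.929 × 10^13 J/m³ = 2.109 × 10^20 J/m³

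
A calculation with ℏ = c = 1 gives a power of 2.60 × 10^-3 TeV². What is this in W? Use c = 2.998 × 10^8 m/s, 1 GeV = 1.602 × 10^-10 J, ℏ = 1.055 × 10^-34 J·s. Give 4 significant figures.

Power is [E]/[T] = [E]²/ℏ.
1 GeV² → 1/ℏ × (1 GeV in J)² = 2.433 × 10^14 W.
Convert the energy scale: 2.60 × 10^-3 TeV² = 2.60 × 10^3 GeV².
Result: 2.60 × 10^3 × 2.433 × 10^14 = 6.325 × 10^17 W.

6.325 × 10^17 W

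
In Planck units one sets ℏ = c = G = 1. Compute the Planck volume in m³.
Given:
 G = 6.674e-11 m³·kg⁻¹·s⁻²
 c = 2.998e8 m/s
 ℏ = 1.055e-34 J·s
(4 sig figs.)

V_P = (ℏG/c³)^(3/2)
  = √(1.784e-209)
  = 4.224e-105 m³

4.224e-105 m³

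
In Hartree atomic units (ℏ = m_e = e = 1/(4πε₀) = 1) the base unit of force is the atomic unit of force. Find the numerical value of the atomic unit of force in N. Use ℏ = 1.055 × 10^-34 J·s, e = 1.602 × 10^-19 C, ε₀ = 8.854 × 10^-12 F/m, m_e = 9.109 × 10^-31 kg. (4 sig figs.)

8.220 × 10^-8 N

F_au = E_h/a₀ = m_e²e⁶/((4πε₀)³ℏ⁴)
E_h = 4.354 × 10^-18 J
a₀ = 5.297 × 10^-11 m
E_h/a₀ = 8.220 × 10^-8 N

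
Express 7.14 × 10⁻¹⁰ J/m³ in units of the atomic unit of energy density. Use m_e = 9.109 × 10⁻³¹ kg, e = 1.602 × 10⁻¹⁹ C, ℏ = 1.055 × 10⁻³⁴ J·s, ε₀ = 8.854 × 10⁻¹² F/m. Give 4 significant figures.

2.438 × 10⁻²³

atomic unit of energy density: u_au = E_h/a₀³ = m_e⁴e¹⁰/((4πε₀)⁵ℏ⁸) = 2.929 × 10¹³ J/m³.
7.14 × 10⁻¹⁰ / 2.929 × 10¹³ = 2.438 × 10⁻²³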